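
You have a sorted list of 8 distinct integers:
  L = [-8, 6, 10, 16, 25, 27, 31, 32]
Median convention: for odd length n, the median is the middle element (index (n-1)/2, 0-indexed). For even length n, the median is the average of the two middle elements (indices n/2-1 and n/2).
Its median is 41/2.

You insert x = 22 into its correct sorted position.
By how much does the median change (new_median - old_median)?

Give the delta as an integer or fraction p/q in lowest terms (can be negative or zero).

Old median = 41/2
After inserting x = 22: new sorted = [-8, 6, 10, 16, 22, 25, 27, 31, 32]
New median = 22
Delta = 22 - 41/2 = 3/2

Answer: 3/2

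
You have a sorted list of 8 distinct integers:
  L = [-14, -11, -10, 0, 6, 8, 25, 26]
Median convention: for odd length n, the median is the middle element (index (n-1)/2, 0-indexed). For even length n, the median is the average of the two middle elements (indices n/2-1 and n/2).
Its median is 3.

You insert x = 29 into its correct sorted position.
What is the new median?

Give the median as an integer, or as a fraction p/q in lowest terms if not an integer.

Answer: 6

Derivation:
Old list (sorted, length 8): [-14, -11, -10, 0, 6, 8, 25, 26]
Old median = 3
Insert x = 29
Old length even (8). Middle pair: indices 3,4 = 0,6.
New length odd (9). New median = single middle element.
x = 29: 8 elements are < x, 0 elements are > x.
New sorted list: [-14, -11, -10, 0, 6, 8, 25, 26, 29]
New median = 6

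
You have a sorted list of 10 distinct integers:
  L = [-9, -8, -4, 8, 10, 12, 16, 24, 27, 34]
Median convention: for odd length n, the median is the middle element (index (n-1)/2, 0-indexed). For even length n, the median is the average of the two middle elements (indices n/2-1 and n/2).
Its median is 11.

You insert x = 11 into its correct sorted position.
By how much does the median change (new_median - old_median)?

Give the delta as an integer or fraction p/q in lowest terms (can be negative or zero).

Old median = 11
After inserting x = 11: new sorted = [-9, -8, -4, 8, 10, 11, 12, 16, 24, 27, 34]
New median = 11
Delta = 11 - 11 = 0

Answer: 0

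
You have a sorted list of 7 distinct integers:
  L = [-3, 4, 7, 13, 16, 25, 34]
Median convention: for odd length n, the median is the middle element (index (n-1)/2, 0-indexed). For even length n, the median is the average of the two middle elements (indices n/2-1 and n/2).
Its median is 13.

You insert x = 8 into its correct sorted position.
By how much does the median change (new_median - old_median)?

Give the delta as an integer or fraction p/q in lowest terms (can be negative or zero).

Answer: -5/2

Derivation:
Old median = 13
After inserting x = 8: new sorted = [-3, 4, 7, 8, 13, 16, 25, 34]
New median = 21/2
Delta = 21/2 - 13 = -5/2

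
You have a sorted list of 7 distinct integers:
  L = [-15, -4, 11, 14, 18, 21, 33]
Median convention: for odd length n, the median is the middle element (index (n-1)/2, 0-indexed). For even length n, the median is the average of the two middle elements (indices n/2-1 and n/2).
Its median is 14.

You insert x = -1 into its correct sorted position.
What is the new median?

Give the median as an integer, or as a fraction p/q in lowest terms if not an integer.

Answer: 25/2

Derivation:
Old list (sorted, length 7): [-15, -4, 11, 14, 18, 21, 33]
Old median = 14
Insert x = -1
Old length odd (7). Middle was index 3 = 14.
New length even (8). New median = avg of two middle elements.
x = -1: 2 elements are < x, 5 elements are > x.
New sorted list: [-15, -4, -1, 11, 14, 18, 21, 33]
New median = 25/2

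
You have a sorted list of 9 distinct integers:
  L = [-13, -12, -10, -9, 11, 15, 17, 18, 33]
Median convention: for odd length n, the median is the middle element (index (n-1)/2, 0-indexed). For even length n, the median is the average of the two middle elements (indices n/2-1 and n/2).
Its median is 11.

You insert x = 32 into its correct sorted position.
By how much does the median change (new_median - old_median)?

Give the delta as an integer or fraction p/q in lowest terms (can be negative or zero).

Old median = 11
After inserting x = 32: new sorted = [-13, -12, -10, -9, 11, 15, 17, 18, 32, 33]
New median = 13
Delta = 13 - 11 = 2

Answer: 2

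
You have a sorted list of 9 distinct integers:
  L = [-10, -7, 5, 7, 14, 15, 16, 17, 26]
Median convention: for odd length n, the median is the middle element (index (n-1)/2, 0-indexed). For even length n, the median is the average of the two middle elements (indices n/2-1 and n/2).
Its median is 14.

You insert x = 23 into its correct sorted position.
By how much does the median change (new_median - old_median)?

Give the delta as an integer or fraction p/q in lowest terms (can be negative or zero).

Answer: 1/2

Derivation:
Old median = 14
After inserting x = 23: new sorted = [-10, -7, 5, 7, 14, 15, 16, 17, 23, 26]
New median = 29/2
Delta = 29/2 - 14 = 1/2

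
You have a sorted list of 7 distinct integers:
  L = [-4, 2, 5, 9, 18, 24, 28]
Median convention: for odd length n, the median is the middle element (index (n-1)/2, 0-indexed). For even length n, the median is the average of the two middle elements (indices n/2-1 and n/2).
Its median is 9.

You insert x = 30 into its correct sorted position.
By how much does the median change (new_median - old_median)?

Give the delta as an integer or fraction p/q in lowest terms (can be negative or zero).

Answer: 9/2

Derivation:
Old median = 9
After inserting x = 30: new sorted = [-4, 2, 5, 9, 18, 24, 28, 30]
New median = 27/2
Delta = 27/2 - 9 = 9/2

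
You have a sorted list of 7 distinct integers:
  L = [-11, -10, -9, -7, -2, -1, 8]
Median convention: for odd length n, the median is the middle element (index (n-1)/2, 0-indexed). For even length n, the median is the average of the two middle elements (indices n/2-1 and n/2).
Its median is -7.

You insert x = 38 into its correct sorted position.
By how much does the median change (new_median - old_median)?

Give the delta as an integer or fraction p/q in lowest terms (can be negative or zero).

Old median = -7
After inserting x = 38: new sorted = [-11, -10, -9, -7, -2, -1, 8, 38]
New median = -9/2
Delta = -9/2 - -7 = 5/2

Answer: 5/2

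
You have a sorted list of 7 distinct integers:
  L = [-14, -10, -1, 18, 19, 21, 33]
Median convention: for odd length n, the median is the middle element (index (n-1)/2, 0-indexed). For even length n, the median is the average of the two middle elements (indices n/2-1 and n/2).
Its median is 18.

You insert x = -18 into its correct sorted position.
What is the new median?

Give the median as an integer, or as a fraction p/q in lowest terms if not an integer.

Answer: 17/2

Derivation:
Old list (sorted, length 7): [-14, -10, -1, 18, 19, 21, 33]
Old median = 18
Insert x = -18
Old length odd (7). Middle was index 3 = 18.
New length even (8). New median = avg of two middle elements.
x = -18: 0 elements are < x, 7 elements are > x.
New sorted list: [-18, -14, -10, -1, 18, 19, 21, 33]
New median = 17/2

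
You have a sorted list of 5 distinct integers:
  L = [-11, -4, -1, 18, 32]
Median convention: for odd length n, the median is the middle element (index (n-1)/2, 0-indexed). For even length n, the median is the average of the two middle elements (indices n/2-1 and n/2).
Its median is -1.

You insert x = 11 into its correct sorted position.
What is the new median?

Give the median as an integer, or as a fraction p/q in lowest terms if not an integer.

Old list (sorted, length 5): [-11, -4, -1, 18, 32]
Old median = -1
Insert x = 11
Old length odd (5). Middle was index 2 = -1.
New length even (6). New median = avg of two middle elements.
x = 11: 3 elements are < x, 2 elements are > x.
New sorted list: [-11, -4, -1, 11, 18, 32]
New median = 5

Answer: 5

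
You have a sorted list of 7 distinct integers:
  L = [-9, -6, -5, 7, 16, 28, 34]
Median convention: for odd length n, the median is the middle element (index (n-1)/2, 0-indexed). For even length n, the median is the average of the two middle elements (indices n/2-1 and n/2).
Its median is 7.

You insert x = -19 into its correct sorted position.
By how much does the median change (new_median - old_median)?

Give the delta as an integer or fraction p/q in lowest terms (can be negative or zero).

Answer: -6

Derivation:
Old median = 7
After inserting x = -19: new sorted = [-19, -9, -6, -5, 7, 16, 28, 34]
New median = 1
Delta = 1 - 7 = -6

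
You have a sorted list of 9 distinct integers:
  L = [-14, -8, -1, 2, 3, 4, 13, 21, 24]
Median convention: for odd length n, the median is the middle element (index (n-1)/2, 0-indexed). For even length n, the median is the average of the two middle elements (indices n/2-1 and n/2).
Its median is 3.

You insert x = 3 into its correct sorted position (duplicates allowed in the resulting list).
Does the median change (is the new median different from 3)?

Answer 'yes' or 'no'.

Old median = 3
Insert x = 3
New median = 3
Changed? no

Answer: no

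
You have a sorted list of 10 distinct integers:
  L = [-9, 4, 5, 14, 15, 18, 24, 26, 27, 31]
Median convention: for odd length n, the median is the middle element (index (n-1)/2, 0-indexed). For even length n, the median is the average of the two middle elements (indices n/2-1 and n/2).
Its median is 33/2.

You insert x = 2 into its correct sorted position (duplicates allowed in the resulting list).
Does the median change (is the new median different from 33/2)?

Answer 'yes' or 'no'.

Answer: yes

Derivation:
Old median = 33/2
Insert x = 2
New median = 15
Changed? yes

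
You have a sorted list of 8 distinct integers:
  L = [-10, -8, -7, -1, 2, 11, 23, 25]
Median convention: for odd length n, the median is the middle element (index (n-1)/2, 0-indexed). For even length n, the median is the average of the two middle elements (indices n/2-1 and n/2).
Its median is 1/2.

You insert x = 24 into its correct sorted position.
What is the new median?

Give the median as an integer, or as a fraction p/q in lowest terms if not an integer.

Old list (sorted, length 8): [-10, -8, -7, -1, 2, 11, 23, 25]
Old median = 1/2
Insert x = 24
Old length even (8). Middle pair: indices 3,4 = -1,2.
New length odd (9). New median = single middle element.
x = 24: 7 elements are < x, 1 elements are > x.
New sorted list: [-10, -8, -7, -1, 2, 11, 23, 24, 25]
New median = 2

Answer: 2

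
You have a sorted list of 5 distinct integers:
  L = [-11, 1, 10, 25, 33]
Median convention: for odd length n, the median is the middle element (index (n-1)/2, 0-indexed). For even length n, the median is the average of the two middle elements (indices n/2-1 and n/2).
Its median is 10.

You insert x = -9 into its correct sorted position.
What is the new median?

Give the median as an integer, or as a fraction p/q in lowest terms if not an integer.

Old list (sorted, length 5): [-11, 1, 10, 25, 33]
Old median = 10
Insert x = -9
Old length odd (5). Middle was index 2 = 10.
New length even (6). New median = avg of two middle elements.
x = -9: 1 elements are < x, 4 elements are > x.
New sorted list: [-11, -9, 1, 10, 25, 33]
New median = 11/2

Answer: 11/2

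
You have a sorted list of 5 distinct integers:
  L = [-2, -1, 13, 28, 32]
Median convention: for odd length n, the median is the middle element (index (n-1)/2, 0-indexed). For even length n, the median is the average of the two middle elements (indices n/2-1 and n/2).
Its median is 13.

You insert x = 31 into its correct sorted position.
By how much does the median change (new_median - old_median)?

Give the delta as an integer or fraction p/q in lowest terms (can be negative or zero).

Old median = 13
After inserting x = 31: new sorted = [-2, -1, 13, 28, 31, 32]
New median = 41/2
Delta = 41/2 - 13 = 15/2

Answer: 15/2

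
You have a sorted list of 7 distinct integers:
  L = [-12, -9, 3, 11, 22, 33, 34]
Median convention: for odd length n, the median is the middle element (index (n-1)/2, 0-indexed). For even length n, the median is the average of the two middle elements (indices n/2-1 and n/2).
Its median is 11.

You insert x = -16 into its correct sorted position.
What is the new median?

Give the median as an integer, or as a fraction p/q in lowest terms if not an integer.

Answer: 7

Derivation:
Old list (sorted, length 7): [-12, -9, 3, 11, 22, 33, 34]
Old median = 11
Insert x = -16
Old length odd (7). Middle was index 3 = 11.
New length even (8). New median = avg of two middle elements.
x = -16: 0 elements are < x, 7 elements are > x.
New sorted list: [-16, -12, -9, 3, 11, 22, 33, 34]
New median = 7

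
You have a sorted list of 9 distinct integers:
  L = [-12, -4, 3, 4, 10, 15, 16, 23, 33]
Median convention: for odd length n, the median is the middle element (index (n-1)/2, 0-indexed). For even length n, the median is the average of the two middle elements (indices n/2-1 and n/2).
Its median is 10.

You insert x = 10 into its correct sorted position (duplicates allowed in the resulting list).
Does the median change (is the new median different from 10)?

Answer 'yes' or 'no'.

Old median = 10
Insert x = 10
New median = 10
Changed? no

Answer: no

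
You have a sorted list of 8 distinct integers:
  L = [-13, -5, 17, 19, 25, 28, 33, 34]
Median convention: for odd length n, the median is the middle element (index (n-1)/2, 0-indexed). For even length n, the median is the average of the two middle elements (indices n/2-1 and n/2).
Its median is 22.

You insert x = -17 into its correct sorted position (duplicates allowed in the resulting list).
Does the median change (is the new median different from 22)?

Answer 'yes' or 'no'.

Old median = 22
Insert x = -17
New median = 19
Changed? yes

Answer: yes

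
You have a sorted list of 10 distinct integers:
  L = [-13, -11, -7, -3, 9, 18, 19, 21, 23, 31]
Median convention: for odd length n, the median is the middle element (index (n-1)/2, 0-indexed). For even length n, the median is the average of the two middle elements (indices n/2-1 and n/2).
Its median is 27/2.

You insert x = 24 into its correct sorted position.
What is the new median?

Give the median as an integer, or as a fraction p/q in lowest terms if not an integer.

Old list (sorted, length 10): [-13, -11, -7, -3, 9, 18, 19, 21, 23, 31]
Old median = 27/2
Insert x = 24
Old length even (10). Middle pair: indices 4,5 = 9,18.
New length odd (11). New median = single middle element.
x = 24: 9 elements are < x, 1 elements are > x.
New sorted list: [-13, -11, -7, -3, 9, 18, 19, 21, 23, 24, 31]
New median = 18

Answer: 18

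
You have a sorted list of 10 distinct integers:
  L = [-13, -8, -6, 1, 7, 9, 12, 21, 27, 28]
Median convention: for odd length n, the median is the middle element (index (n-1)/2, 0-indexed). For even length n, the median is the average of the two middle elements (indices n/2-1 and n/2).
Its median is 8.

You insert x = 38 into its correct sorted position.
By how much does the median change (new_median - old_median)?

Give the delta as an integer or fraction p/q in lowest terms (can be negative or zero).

Answer: 1

Derivation:
Old median = 8
After inserting x = 38: new sorted = [-13, -8, -6, 1, 7, 9, 12, 21, 27, 28, 38]
New median = 9
Delta = 9 - 8 = 1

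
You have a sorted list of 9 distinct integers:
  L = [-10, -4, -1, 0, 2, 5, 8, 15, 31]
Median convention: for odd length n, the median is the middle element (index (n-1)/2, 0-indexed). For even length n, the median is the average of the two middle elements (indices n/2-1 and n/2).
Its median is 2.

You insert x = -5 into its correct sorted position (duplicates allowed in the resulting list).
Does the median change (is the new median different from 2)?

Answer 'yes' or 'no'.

Old median = 2
Insert x = -5
New median = 1
Changed? yes

Answer: yes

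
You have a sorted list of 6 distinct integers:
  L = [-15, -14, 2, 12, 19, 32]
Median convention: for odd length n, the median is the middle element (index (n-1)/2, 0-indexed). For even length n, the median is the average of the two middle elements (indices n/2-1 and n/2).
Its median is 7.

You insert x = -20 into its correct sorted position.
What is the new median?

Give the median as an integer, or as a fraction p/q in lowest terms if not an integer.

Answer: 2

Derivation:
Old list (sorted, length 6): [-15, -14, 2, 12, 19, 32]
Old median = 7
Insert x = -20
Old length even (6). Middle pair: indices 2,3 = 2,12.
New length odd (7). New median = single middle element.
x = -20: 0 elements are < x, 6 elements are > x.
New sorted list: [-20, -15, -14, 2, 12, 19, 32]
New median = 2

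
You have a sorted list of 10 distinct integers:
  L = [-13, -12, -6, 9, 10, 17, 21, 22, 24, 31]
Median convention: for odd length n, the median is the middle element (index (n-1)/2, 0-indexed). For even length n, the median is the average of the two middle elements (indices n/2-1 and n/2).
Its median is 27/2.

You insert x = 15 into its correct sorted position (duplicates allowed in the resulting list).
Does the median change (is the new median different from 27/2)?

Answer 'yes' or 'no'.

Old median = 27/2
Insert x = 15
New median = 15
Changed? yes

Answer: yes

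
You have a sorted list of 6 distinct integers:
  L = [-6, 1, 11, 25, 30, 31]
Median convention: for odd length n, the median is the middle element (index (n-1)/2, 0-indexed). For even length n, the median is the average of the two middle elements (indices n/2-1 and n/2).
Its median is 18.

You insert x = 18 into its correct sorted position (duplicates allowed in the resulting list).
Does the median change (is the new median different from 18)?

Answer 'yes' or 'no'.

Answer: no

Derivation:
Old median = 18
Insert x = 18
New median = 18
Changed? no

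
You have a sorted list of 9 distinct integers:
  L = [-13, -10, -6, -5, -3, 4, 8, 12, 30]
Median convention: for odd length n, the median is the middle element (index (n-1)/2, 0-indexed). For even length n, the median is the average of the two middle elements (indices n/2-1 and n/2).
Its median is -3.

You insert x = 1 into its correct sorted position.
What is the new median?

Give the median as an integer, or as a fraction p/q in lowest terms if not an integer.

Old list (sorted, length 9): [-13, -10, -6, -5, -3, 4, 8, 12, 30]
Old median = -3
Insert x = 1
Old length odd (9). Middle was index 4 = -3.
New length even (10). New median = avg of two middle elements.
x = 1: 5 elements are < x, 4 elements are > x.
New sorted list: [-13, -10, -6, -5, -3, 1, 4, 8, 12, 30]
New median = -1

Answer: -1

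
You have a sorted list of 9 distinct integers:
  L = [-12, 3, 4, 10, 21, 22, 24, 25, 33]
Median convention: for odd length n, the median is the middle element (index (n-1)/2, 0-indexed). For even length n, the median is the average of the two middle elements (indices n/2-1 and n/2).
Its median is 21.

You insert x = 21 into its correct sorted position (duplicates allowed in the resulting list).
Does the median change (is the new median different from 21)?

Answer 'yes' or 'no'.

Answer: no

Derivation:
Old median = 21
Insert x = 21
New median = 21
Changed? no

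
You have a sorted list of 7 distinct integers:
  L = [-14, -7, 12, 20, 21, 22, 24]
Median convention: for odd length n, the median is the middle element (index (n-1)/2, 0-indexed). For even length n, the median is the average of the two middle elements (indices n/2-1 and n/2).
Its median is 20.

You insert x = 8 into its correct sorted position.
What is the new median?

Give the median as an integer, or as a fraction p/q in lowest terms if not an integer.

Answer: 16

Derivation:
Old list (sorted, length 7): [-14, -7, 12, 20, 21, 22, 24]
Old median = 20
Insert x = 8
Old length odd (7). Middle was index 3 = 20.
New length even (8). New median = avg of two middle elements.
x = 8: 2 elements are < x, 5 elements are > x.
New sorted list: [-14, -7, 8, 12, 20, 21, 22, 24]
New median = 16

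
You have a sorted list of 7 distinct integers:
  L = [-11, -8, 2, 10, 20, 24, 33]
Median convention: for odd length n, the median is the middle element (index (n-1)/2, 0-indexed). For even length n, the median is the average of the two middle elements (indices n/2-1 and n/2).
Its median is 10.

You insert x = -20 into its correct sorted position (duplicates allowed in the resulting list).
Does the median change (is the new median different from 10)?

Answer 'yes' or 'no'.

Old median = 10
Insert x = -20
New median = 6
Changed? yes

Answer: yes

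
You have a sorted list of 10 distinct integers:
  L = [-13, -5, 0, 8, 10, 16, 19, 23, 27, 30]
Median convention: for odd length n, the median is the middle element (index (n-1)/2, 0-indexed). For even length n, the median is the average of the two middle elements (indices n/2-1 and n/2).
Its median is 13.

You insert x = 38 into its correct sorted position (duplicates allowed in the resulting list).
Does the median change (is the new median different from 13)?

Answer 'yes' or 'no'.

Old median = 13
Insert x = 38
New median = 16
Changed? yes

Answer: yes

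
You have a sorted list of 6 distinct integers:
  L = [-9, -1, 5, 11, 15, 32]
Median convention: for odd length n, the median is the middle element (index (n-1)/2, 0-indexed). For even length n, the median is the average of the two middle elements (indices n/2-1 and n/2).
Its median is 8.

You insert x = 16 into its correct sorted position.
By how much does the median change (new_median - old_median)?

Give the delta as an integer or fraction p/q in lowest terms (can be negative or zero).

Old median = 8
After inserting x = 16: new sorted = [-9, -1, 5, 11, 15, 16, 32]
New median = 11
Delta = 11 - 8 = 3

Answer: 3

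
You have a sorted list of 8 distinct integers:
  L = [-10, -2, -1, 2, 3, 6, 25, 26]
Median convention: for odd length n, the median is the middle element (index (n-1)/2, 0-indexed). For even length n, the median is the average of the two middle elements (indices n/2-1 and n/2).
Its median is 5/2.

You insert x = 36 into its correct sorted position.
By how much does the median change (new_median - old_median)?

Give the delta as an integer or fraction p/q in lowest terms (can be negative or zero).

Old median = 5/2
After inserting x = 36: new sorted = [-10, -2, -1, 2, 3, 6, 25, 26, 36]
New median = 3
Delta = 3 - 5/2 = 1/2

Answer: 1/2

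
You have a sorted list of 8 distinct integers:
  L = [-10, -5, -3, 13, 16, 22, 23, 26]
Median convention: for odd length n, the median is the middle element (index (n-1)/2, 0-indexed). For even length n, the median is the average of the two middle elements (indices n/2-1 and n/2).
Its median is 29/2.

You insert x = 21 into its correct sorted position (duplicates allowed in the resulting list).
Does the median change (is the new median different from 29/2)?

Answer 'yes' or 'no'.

Answer: yes

Derivation:
Old median = 29/2
Insert x = 21
New median = 16
Changed? yes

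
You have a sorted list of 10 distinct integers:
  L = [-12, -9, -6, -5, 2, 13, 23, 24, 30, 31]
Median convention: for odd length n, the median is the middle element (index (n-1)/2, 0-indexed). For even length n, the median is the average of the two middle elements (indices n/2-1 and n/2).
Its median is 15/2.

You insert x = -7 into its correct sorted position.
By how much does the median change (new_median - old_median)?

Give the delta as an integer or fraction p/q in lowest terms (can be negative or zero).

Old median = 15/2
After inserting x = -7: new sorted = [-12, -9, -7, -6, -5, 2, 13, 23, 24, 30, 31]
New median = 2
Delta = 2 - 15/2 = -11/2

Answer: -11/2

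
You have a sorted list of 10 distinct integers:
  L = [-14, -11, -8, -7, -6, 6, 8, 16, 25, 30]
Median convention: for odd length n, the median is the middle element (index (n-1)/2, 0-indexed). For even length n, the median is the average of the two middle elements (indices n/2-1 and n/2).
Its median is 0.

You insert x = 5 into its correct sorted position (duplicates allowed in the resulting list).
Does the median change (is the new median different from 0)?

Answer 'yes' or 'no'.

Answer: yes

Derivation:
Old median = 0
Insert x = 5
New median = 5
Changed? yes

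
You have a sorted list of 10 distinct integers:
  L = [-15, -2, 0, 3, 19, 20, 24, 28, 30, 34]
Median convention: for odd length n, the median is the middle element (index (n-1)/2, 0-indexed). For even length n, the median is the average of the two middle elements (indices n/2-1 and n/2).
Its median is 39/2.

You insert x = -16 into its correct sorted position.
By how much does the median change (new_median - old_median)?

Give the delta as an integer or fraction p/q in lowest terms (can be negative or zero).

Answer: -1/2

Derivation:
Old median = 39/2
After inserting x = -16: new sorted = [-16, -15, -2, 0, 3, 19, 20, 24, 28, 30, 34]
New median = 19
Delta = 19 - 39/2 = -1/2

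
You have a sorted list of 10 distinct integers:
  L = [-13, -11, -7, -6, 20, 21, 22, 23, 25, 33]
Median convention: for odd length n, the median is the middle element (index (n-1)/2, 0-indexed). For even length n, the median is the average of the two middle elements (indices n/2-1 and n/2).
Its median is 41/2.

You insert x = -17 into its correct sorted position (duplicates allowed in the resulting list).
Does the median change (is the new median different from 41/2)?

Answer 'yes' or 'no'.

Answer: yes

Derivation:
Old median = 41/2
Insert x = -17
New median = 20
Changed? yes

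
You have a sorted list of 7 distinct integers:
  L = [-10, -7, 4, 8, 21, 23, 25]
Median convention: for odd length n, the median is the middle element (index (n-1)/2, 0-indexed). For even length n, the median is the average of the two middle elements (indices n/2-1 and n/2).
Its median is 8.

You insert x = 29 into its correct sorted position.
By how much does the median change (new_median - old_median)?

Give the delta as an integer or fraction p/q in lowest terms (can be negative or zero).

Old median = 8
After inserting x = 29: new sorted = [-10, -7, 4, 8, 21, 23, 25, 29]
New median = 29/2
Delta = 29/2 - 8 = 13/2

Answer: 13/2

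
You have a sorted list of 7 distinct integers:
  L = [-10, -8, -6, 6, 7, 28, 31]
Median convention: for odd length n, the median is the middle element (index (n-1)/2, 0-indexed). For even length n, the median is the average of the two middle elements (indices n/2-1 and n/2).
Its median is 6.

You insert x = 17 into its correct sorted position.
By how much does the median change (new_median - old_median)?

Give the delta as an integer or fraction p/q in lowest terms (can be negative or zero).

Old median = 6
After inserting x = 17: new sorted = [-10, -8, -6, 6, 7, 17, 28, 31]
New median = 13/2
Delta = 13/2 - 6 = 1/2

Answer: 1/2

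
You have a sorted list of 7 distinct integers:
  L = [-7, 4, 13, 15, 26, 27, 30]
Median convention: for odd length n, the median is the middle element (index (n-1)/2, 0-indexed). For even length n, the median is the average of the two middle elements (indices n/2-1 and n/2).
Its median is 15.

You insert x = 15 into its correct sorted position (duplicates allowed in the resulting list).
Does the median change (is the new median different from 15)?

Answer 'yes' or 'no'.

Old median = 15
Insert x = 15
New median = 15
Changed? no

Answer: no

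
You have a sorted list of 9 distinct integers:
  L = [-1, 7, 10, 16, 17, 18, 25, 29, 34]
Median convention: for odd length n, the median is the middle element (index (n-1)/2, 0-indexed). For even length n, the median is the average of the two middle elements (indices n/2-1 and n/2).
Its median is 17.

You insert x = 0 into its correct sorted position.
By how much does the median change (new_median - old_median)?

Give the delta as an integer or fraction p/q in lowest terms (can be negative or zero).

Answer: -1/2

Derivation:
Old median = 17
After inserting x = 0: new sorted = [-1, 0, 7, 10, 16, 17, 18, 25, 29, 34]
New median = 33/2
Delta = 33/2 - 17 = -1/2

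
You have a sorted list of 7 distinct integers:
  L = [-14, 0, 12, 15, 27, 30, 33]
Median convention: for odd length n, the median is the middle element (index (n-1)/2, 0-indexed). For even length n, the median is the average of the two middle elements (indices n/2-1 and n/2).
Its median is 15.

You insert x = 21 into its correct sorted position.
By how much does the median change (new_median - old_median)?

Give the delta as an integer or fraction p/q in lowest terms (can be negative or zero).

Answer: 3

Derivation:
Old median = 15
After inserting x = 21: new sorted = [-14, 0, 12, 15, 21, 27, 30, 33]
New median = 18
Delta = 18 - 15 = 3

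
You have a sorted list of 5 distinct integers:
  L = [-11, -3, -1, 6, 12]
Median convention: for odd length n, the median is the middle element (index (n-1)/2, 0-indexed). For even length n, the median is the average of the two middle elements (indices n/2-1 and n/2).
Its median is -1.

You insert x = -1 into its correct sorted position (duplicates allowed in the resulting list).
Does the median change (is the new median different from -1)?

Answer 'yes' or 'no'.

Old median = -1
Insert x = -1
New median = -1
Changed? no

Answer: no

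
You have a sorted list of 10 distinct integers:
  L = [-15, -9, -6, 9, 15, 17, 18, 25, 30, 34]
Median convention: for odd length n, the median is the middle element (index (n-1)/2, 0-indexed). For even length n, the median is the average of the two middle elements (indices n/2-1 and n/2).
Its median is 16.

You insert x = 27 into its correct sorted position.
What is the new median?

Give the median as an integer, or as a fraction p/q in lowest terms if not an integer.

Old list (sorted, length 10): [-15, -9, -6, 9, 15, 17, 18, 25, 30, 34]
Old median = 16
Insert x = 27
Old length even (10). Middle pair: indices 4,5 = 15,17.
New length odd (11). New median = single middle element.
x = 27: 8 elements are < x, 2 elements are > x.
New sorted list: [-15, -9, -6, 9, 15, 17, 18, 25, 27, 30, 34]
New median = 17

Answer: 17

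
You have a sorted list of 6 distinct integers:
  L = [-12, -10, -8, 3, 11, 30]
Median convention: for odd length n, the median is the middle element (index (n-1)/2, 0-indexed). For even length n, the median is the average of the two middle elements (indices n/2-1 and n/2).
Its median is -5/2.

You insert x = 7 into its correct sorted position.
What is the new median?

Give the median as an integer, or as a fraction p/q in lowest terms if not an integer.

Answer: 3

Derivation:
Old list (sorted, length 6): [-12, -10, -8, 3, 11, 30]
Old median = -5/2
Insert x = 7
Old length even (6). Middle pair: indices 2,3 = -8,3.
New length odd (7). New median = single middle element.
x = 7: 4 elements are < x, 2 elements are > x.
New sorted list: [-12, -10, -8, 3, 7, 11, 30]
New median = 3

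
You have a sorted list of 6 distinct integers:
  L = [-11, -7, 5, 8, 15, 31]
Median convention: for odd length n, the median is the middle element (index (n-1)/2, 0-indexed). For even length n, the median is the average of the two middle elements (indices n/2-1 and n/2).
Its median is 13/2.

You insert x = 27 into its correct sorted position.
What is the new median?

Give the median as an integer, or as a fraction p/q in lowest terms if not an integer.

Answer: 8

Derivation:
Old list (sorted, length 6): [-11, -7, 5, 8, 15, 31]
Old median = 13/2
Insert x = 27
Old length even (6). Middle pair: indices 2,3 = 5,8.
New length odd (7). New median = single middle element.
x = 27: 5 elements are < x, 1 elements are > x.
New sorted list: [-11, -7, 5, 8, 15, 27, 31]
New median = 8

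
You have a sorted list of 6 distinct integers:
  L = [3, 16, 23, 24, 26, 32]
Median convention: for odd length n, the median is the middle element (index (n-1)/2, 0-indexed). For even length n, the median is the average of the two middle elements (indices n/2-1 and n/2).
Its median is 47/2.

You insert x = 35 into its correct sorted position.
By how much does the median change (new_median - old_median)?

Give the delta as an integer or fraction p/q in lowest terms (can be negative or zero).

Answer: 1/2

Derivation:
Old median = 47/2
After inserting x = 35: new sorted = [3, 16, 23, 24, 26, 32, 35]
New median = 24
Delta = 24 - 47/2 = 1/2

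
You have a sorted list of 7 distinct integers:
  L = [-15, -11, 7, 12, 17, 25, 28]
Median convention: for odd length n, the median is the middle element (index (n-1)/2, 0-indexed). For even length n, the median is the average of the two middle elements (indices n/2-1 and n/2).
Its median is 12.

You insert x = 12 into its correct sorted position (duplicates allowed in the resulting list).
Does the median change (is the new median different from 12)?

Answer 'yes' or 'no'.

Answer: no

Derivation:
Old median = 12
Insert x = 12
New median = 12
Changed? no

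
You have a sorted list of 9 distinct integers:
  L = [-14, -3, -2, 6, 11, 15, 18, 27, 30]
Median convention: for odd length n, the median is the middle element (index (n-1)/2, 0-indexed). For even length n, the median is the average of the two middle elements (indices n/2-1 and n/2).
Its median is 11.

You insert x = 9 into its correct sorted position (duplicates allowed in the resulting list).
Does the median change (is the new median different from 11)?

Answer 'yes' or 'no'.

Old median = 11
Insert x = 9
New median = 10
Changed? yes

Answer: yes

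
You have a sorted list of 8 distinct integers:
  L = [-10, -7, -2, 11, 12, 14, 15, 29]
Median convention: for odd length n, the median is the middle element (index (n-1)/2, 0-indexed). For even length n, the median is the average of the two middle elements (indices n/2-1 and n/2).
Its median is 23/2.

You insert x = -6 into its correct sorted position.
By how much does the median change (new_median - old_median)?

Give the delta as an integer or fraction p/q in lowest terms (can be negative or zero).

Answer: -1/2

Derivation:
Old median = 23/2
After inserting x = -6: new sorted = [-10, -7, -6, -2, 11, 12, 14, 15, 29]
New median = 11
Delta = 11 - 23/2 = -1/2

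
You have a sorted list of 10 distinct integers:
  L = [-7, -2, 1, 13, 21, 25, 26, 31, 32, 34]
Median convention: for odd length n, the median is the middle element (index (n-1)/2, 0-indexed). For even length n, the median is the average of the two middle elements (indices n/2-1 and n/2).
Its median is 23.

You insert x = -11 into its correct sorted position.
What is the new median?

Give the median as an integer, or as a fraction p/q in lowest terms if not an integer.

Old list (sorted, length 10): [-7, -2, 1, 13, 21, 25, 26, 31, 32, 34]
Old median = 23
Insert x = -11
Old length even (10). Middle pair: indices 4,5 = 21,25.
New length odd (11). New median = single middle element.
x = -11: 0 elements are < x, 10 elements are > x.
New sorted list: [-11, -7, -2, 1, 13, 21, 25, 26, 31, 32, 34]
New median = 21

Answer: 21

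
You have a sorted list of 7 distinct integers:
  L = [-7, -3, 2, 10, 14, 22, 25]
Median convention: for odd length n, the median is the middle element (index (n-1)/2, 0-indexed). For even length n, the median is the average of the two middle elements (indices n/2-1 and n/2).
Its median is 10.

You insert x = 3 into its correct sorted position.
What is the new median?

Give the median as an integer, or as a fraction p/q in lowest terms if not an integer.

Answer: 13/2

Derivation:
Old list (sorted, length 7): [-7, -3, 2, 10, 14, 22, 25]
Old median = 10
Insert x = 3
Old length odd (7). Middle was index 3 = 10.
New length even (8). New median = avg of two middle elements.
x = 3: 3 elements are < x, 4 elements are > x.
New sorted list: [-7, -3, 2, 3, 10, 14, 22, 25]
New median = 13/2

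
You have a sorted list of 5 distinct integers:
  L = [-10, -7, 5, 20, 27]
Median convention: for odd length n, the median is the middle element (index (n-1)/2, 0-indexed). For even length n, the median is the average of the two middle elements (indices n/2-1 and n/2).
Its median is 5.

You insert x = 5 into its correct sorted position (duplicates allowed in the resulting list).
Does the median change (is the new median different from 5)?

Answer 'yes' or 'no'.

Answer: no

Derivation:
Old median = 5
Insert x = 5
New median = 5
Changed? no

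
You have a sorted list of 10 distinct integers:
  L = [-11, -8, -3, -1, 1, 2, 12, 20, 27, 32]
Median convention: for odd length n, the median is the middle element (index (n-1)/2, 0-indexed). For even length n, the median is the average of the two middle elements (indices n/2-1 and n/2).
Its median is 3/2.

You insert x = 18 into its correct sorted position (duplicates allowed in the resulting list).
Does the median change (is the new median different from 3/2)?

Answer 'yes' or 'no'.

Old median = 3/2
Insert x = 18
New median = 2
Changed? yes

Answer: yes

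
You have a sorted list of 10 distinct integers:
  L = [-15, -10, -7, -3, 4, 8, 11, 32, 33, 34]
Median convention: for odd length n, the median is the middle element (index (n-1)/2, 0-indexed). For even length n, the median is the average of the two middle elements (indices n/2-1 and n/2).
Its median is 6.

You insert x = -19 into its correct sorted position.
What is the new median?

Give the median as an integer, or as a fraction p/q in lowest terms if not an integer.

Old list (sorted, length 10): [-15, -10, -7, -3, 4, 8, 11, 32, 33, 34]
Old median = 6
Insert x = -19
Old length even (10). Middle pair: indices 4,5 = 4,8.
New length odd (11). New median = single middle element.
x = -19: 0 elements are < x, 10 elements are > x.
New sorted list: [-19, -15, -10, -7, -3, 4, 8, 11, 32, 33, 34]
New median = 4

Answer: 4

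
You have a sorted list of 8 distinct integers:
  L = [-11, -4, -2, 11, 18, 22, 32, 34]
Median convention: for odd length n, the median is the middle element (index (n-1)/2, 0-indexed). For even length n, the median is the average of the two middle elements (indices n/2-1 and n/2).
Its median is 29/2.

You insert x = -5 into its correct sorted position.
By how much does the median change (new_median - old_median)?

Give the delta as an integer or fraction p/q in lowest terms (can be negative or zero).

Old median = 29/2
After inserting x = -5: new sorted = [-11, -5, -4, -2, 11, 18, 22, 32, 34]
New median = 11
Delta = 11 - 29/2 = -7/2

Answer: -7/2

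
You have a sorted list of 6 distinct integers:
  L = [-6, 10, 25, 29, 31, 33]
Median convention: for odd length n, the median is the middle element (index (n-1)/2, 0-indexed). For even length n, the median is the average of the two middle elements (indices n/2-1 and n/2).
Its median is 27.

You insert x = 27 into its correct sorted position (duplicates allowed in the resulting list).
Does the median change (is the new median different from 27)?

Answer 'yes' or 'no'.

Old median = 27
Insert x = 27
New median = 27
Changed? no

Answer: no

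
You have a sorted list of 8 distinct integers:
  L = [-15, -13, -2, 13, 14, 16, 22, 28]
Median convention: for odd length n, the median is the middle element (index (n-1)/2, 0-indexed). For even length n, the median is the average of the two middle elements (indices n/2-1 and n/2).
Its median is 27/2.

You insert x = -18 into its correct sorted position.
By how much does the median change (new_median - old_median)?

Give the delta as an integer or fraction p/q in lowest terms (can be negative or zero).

Old median = 27/2
After inserting x = -18: new sorted = [-18, -15, -13, -2, 13, 14, 16, 22, 28]
New median = 13
Delta = 13 - 27/2 = -1/2

Answer: -1/2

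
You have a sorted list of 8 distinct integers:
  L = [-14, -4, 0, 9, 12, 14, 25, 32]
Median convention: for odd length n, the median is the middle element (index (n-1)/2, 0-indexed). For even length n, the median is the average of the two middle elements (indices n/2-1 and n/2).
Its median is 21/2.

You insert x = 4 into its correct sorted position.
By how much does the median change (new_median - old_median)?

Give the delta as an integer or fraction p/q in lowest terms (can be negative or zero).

Old median = 21/2
After inserting x = 4: new sorted = [-14, -4, 0, 4, 9, 12, 14, 25, 32]
New median = 9
Delta = 9 - 21/2 = -3/2

Answer: -3/2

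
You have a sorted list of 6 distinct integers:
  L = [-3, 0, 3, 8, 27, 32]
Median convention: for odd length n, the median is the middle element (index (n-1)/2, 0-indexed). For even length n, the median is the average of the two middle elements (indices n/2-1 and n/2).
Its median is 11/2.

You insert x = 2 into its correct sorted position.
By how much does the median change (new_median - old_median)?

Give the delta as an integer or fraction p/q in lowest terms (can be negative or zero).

Old median = 11/2
After inserting x = 2: new sorted = [-3, 0, 2, 3, 8, 27, 32]
New median = 3
Delta = 3 - 11/2 = -5/2

Answer: -5/2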